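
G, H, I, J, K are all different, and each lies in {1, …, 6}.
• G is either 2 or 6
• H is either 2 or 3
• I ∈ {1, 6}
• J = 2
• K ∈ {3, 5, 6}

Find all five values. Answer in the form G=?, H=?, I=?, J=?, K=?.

J must be 2 (only option left). So G, H can't be 2.
That leaves G = 6. Strike 6 from I, K.
H's domain is down to {3}, so H = 3. Strike 3 from K.
I must be 1 (only option left).
K's domain is down to {5}, so K = 5.

G=6, H=3, I=1, J=2, K=5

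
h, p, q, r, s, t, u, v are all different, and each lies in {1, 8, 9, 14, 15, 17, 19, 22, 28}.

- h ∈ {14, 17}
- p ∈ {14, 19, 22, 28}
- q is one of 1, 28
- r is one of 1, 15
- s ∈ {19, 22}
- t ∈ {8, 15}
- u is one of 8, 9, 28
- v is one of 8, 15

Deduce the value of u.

9

t and v between them cover only {8, 15} — a naked pair. Remove those values from r, u.
That leaves r = 1. So q can't be 1.
q must be 28 (only option left). Strike 28 from p, u.
So u = 9.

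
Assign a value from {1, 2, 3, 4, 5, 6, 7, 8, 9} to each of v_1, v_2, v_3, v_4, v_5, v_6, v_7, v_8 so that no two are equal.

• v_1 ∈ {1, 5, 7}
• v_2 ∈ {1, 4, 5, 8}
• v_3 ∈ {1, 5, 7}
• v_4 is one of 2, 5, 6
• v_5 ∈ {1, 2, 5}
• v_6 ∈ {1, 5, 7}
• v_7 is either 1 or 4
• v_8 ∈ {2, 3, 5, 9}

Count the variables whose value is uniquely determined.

v_1, v_3, v_6 share exactly the 3 values {1, 5, 7}; by pigeonhole those values go to them, so strike 1, 5, 7 from v_2, v_4, v_5, v_7, v_8.
v_5's domain is down to {2}, so v_5 = 2. Remove 2 from v_4, v_8.
That leaves v_7 = 4. Strike 4 from v_2.
That leaves v_2 = 8.
v_4's domain is down to {6}, so v_4 = 6.
Determined: v_2=8, v_4=6, v_5=2, v_7=4. The other variables each still have more than one consistent value. That makes 4.

4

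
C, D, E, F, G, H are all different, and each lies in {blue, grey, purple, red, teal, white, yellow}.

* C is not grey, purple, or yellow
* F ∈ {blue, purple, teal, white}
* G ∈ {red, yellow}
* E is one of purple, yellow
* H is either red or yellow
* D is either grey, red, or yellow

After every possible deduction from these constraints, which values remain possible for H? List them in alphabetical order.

G and H between them cover only {red, yellow} — a naked pair. Remove those values from C, D, E.
That leaves D = grey.
E has just one choice, so E = purple. Eliminate purple elsewhere: F.
No further eliminations apply; H can still be any of red, yellow.

red, yellow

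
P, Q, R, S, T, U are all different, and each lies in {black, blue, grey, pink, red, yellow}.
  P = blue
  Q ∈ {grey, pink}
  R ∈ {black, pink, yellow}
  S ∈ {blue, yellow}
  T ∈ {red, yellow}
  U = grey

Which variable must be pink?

Q

P's domain is down to {blue}, so P = blue. Remove blue from S.
That leaves S = yellow. So R, T can't be yellow.
T has just one choice, so T = red.
U's domain is down to {grey}, so U = grey. Remove grey from Q.
So pink goes to Q.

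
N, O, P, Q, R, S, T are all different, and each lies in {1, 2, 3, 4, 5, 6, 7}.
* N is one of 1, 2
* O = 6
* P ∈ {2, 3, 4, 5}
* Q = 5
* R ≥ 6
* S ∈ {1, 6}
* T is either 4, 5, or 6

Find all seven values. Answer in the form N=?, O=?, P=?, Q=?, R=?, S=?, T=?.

O has just one choice, so O = 6. So R, S, T can't be 6.
Q's domain is down to {5}, so Q = 5. Remove 5 from P, T.
R's domain is down to {7}, so R = 7.
S's domain is down to {1}, so S = 1. Eliminate 1 elsewhere: N.
T's domain is down to {4}, so T = 4. Strike 4 from P.
N's domain is down to {2}, so N = 2. Strike 2 from P.
P must be 3 (only option left).

N=2, O=6, P=3, Q=5, R=7, S=1, T=4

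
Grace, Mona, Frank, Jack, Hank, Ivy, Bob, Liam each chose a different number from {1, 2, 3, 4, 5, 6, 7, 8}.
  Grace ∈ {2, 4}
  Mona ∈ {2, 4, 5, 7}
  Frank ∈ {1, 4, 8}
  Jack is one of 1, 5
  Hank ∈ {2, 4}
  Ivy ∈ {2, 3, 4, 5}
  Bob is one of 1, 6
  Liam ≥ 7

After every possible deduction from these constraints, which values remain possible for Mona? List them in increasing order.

5, 7

The 8 variables draw from only 8 values {1, 2, 3, 4, 5, 6, 7, 8}, so each is used; only Ivy can be 3, hence Ivy = 3.
The 7 still-open variables draw from only 7 values {1, 2, 4, 5, 6, 7, 8}, so each is used; only Bob can be 6, hence Bob = 6.
Grace and Hank between them cover only {2, 4} — a naked pair. Remove those values from Mona, Frank.
No further eliminations apply; Mona can still be any of 5, 7.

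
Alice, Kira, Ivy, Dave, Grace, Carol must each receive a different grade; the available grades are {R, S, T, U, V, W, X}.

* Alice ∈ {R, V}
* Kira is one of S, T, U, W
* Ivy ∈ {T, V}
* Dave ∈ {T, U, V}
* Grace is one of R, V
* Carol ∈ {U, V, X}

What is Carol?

The 2 variables Alice and Grace are confined to {R, V}, which locks those values in; drop them from Ivy, Dave, Carol.
Ivy's domain is down to {T}, so Ivy = T. Strike T from Kira, Dave.
That leaves Dave = U. Eliminate U elsewhere: Kira, Carol.
So Carol = X.

X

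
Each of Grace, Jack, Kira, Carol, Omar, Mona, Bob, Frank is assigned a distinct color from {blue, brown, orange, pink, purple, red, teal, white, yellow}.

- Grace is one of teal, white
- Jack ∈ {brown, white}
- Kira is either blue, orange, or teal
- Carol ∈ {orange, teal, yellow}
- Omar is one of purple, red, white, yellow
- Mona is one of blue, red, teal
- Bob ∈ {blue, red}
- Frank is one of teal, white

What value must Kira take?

Among the 8 variables, brown fits only Jack (and all 8 values in {blue, brown, orange, purple, red, teal, white, yellow} must be used), so Jack = brown.
The 7 still-open variables draw from only 7 values {blue, orange, purple, red, teal, white, yellow}, so each is used; only Omar can be purple, hence Omar = purple.
The 6 still-open variables together cover exactly {blue, orange, red, teal, white, yellow} — 6 values for 6 variables — and yellow appears only in Carol's list, so Carol = yellow.
The 5 still-open variables draw from only 5 values {blue, orange, red, teal, white}, so each is used; only Kira can be orange, hence Kira = orange.

orange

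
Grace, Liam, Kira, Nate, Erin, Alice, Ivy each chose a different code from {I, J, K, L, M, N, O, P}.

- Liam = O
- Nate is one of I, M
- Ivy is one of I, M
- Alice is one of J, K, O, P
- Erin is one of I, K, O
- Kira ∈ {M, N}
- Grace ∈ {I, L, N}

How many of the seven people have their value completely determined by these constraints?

4

Liam's domain is down to {O}, so Liam = O. Strike O from Erin, Alice.
Nate and Ivy share exactly the 2 values {I, M}; by pigeonhole those values go to them, so strike I, M from Grace, Kira, Erin.
Kira's domain is down to {N}, so Kira = N. So Grace can't be N.
Erin must be K (only option left). Eliminate K elsewhere: Alice.
That leaves Grace = L.
Determined: Grace=L, Liam=O, Kira=N, Erin=K. The other people each still have more than one consistent value. That makes 4.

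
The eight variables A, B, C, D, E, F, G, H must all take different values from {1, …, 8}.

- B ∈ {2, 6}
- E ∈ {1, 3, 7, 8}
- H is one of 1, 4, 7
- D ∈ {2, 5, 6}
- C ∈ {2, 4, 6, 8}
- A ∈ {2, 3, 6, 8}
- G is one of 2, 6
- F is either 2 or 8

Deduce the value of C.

The 8 variables draw from only 8 values {1, 2, 3, 4, 5, 6, 7, 8}, so each is used; only D can be 5, hence D = 5.
The 2 variables B and G are confined to {2, 6}, which locks those values in; drop them from A, C, F.
F has just one choice, so F = 8. Remove 8 from A, C, E.
So C = 4.

4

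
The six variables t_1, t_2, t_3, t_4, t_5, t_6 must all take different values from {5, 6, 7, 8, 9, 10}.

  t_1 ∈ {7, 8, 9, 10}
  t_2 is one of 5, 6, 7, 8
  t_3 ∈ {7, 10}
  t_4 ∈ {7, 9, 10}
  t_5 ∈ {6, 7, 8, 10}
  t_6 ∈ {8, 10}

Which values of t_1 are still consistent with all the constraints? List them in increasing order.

7, 8, 9, 10

Among the 6 variables, 5 fits only t_2 (and all 6 values in {5, 6, 7, 8, 9, 10} must be used), so t_2 = 5.
The 5 still-open variables draw from only 5 values {6, 7, 8, 9, 10}, so each is used; only t_5 can be 6, hence t_5 = 6.
No further eliminations apply; t_1 can still be any of 7, 8, 9, 10.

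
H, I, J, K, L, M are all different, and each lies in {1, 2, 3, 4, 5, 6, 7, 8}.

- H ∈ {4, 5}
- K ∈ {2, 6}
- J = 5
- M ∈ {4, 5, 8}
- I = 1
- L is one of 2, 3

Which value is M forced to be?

8

I's domain is down to {1}, so I = 1.
J must be 5 (only option left). Strike 5 from H, M.
That leaves H = 4. Eliminate 4 elsewhere: M.
So M = 8.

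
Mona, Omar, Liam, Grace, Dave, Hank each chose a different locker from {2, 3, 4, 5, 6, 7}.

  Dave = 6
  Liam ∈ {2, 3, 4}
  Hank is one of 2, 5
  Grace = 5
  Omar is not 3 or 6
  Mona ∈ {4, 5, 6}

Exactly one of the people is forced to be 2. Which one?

Hank

Grace has just one choice, so Grace = 5. Strike 5 from Mona, Omar, Hank.
So 2 goes to Hank.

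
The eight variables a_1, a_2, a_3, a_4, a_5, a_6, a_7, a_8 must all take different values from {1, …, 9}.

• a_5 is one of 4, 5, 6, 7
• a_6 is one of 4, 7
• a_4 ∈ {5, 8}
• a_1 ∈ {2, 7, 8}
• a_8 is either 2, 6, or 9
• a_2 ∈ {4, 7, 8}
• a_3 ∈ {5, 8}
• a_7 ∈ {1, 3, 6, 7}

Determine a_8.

a_3 and a_4 between them cover only {5, 8} — a naked pair. Remove those values from a_1, a_2, a_5.
The 2 variables a_2 and a_6 are confined to {4, 7}, which locks those values in; drop them from a_1, a_5, a_7.
a_1 must be 2 (only option left). So a_8 can't be 2.
a_5's domain is down to {6}, so a_5 = 6. So a_7, a_8 can't be 6.
So a_8 = 9.

9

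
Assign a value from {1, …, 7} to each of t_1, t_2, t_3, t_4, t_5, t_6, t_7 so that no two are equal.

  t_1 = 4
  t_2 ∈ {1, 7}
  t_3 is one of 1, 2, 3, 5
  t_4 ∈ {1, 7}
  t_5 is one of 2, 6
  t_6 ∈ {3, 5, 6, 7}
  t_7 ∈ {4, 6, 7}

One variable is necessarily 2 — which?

t_5

t_1 must be 4 (only option left). Eliminate 4 elsewhere: t_7.
t_2 and t_4 between them cover only {1, 7} — a naked pair. Remove those values from t_3, t_6, t_7.
t_7 must be 6 (only option left). Remove 6 from t_5, t_6.
So 2 goes to t_5.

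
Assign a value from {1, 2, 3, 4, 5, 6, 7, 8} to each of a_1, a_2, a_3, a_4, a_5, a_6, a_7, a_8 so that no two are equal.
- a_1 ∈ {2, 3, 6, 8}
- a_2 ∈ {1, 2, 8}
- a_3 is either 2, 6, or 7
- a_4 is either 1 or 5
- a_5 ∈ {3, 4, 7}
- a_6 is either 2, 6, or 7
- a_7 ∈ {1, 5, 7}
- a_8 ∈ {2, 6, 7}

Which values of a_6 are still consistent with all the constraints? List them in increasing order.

The 8 variables draw from only 8 values {1, 2, 3, 4, 5, 6, 7, 8}, so each is used; only a_5 can be 4, hence a_5 = 4.
Among the 7 still-open variables, 3 fits only a_1 (and all 7 values in {1, 2, 3, 5, 6, 7, 8} must be used), so a_1 = 3.
Among the 6 still-open variables, 8 fits only a_2 (and all 6 values in {1, 2, 5, 6, 7, 8} must be used), so a_2 = 8.
a_3, a_6, a_8 between them cover only {2, 6, 7} — a naked triple. Remove those values from a_7.
No further eliminations apply; a_6 can still be any of 2, 6, 7.

2, 6, 7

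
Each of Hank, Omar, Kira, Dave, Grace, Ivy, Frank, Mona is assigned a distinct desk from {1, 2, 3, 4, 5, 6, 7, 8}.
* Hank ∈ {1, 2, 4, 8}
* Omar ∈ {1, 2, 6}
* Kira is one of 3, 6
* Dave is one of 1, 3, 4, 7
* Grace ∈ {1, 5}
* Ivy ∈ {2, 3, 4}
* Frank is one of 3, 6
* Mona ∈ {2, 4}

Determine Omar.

The 8 variables together cover exactly {1, 2, 3, 4, 5, 6, 7, 8} — 8 values for 8 variables — and 5 appears only in Grace's list, so Grace = 5.
Among the 7 still-open variables, 7 fits only Dave (and all 7 values in {1, 2, 3, 4, 6, 7, 8} must be used), so Dave = 7.
Among the 6 still-open variables, 8 fits only Hank (and all 6 values in {1, 2, 3, 4, 6, 8} must be used), so Hank = 8.
The 5 still-open variables together cover exactly {1, 2, 3, 4, 6} — 5 values for 5 variables — and 1 appears only in Omar's list, so Omar = 1.

1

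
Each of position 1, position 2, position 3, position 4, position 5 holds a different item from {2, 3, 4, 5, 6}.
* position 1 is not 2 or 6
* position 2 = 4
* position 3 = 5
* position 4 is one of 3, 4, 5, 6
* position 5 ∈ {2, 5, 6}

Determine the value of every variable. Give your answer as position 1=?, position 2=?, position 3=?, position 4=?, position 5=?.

position 1=3, position 2=4, position 3=5, position 4=6, position 5=2

position 2 has just one choice, so position 2 = 4. Strike 4 from position 1, position 4.
position 3's domain is down to {5}, so position 3 = 5. Eliminate 5 elsewhere: position 1, position 4, position 5.
position 1 must be 3 (only option left). Remove 3 from position 4.
position 4 has just one choice, so position 4 = 6. So position 5 can't be 6.
position 5 must be 2 (only option left).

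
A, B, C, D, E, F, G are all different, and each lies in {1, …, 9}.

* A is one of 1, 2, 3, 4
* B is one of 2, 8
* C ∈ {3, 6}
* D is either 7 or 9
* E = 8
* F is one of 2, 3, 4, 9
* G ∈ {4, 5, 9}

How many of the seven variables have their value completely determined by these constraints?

E has just one choice, so E = 8. So B can't be 8.
B has just one choice, so B = 2. Eliminate 2 elsewhere: A, F.
Determined: B=2, E=8. The other variables each still have more than one consistent value. That makes 2.

2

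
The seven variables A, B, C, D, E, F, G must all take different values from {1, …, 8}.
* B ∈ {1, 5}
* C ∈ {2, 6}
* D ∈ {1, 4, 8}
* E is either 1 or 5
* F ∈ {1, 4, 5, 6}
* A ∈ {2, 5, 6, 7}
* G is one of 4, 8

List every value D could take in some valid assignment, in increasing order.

The 7 variables draw from only 7 values {1, 2, 4, 5, 6, 7, 8}, so each is used; only A can be 7, hence A = 7.
Among the 6 still-open variables, 2 fits only C (and all 6 values in {1, 2, 4, 5, 6, 8} must be used), so C = 2.
The 5 still-open variables together cover exactly {1, 4, 5, 6, 8} — 5 values for 5 variables — and 6 appears only in F's list, so F = 6.
B and E share exactly the 2 values {1, 5}; by pigeonhole those values go to them, so strike 1, 5 from D.
No further eliminations apply; D can still be any of 4, 8.

4, 8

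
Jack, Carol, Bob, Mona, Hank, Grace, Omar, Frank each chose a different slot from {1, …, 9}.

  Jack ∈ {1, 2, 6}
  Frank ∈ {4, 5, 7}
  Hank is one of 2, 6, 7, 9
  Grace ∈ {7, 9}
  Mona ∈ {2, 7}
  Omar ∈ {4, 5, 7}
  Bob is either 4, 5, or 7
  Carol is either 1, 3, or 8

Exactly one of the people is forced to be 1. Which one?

Jack

Bob, Omar, Frank between them cover only {4, 5, 7} — a naked triple. Remove those values from Mona, Hank, Grace.
Mona must be 2 (only option left). Eliminate 2 elsewhere: Jack, Hank.
Grace has just one choice, so Grace = 9. So Hank can't be 9.
Hank's domain is down to {6}, so Hank = 6. So Jack can't be 6.
So 1 goes to Jack.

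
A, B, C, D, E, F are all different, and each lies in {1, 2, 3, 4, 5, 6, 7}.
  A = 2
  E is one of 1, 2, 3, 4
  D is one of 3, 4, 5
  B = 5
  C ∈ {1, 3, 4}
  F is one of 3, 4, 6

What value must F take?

A's domain is down to {2}, so A = 2. So E can't be 2.
B has just one choice, so B = 5. Strike 5 from D.
Among the 4 still-open variables, 6 fits only F (and all 4 values in {1, 3, 4, 6} must be used), so F = 6.

6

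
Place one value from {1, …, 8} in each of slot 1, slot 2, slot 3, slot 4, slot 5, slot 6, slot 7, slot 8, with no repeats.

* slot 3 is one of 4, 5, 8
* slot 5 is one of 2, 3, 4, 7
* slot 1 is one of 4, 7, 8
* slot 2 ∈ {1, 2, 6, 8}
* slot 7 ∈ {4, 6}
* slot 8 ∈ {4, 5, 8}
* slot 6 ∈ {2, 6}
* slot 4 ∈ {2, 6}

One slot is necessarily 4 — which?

Among the 8 variables, 1 fits only slot 2 (and all 8 values in {1, 2, 3, 4, 5, 6, 7, 8} must be used), so slot 2 = 1.
Among the 7 still-open variables, 3 fits only slot 5 (and all 7 values in {2, 3, 4, 5, 6, 7, 8} must be used), so slot 5 = 3.
The 6 still-open variables together cover exactly {2, 4, 5, 6, 7, 8} — 6 values for 6 variables — and 7 appears only in slot 1's list, so slot 1 = 7.
slot 4 and slot 6 share exactly the 2 values {2, 6}; by pigeonhole those values go to them, so strike 2, 6 from slot 7.

slot 7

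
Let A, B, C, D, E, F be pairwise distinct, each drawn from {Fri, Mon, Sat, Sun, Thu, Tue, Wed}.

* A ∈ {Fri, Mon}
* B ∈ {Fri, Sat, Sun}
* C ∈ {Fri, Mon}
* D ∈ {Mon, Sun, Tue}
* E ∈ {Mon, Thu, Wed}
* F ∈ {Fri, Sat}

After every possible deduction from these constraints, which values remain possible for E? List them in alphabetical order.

Thu, Wed

The 2 variables A and C are confined to {Fri, Mon}, which locks those values in; drop them from B, D, E, F.
F must be Sat (only option left). Strike Sat from B.
B's domain is down to {Sun}, so B = Sun. So D can't be Sun.
D's domain is down to {Tue}, so D = Tue.
No further eliminations apply; E can still be any of Thu, Wed.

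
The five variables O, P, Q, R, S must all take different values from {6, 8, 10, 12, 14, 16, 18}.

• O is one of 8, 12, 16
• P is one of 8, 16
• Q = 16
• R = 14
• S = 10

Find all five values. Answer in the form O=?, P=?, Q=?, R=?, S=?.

O=12, P=8, Q=16, R=14, S=10

Q has just one choice, so Q = 16. Remove 16 from O, P.
R must be 14 (only option left).
That leaves S = 10.
That leaves P = 8. Strike 8 from O.
O's domain is down to {12}, so O = 12.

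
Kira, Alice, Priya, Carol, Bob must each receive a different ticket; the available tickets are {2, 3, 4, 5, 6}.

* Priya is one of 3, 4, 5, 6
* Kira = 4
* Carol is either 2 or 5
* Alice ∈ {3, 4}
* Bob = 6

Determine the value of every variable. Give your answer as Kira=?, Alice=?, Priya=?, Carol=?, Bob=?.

Kira=4, Alice=3, Priya=5, Carol=2, Bob=6

Kira has just one choice, so Kira = 4. Strike 4 from Alice, Priya.
Alice has just one choice, so Alice = 3. Strike 3 from Priya.
Bob must be 6 (only option left). Remove 6 from Priya.
Priya's domain is down to {5}, so Priya = 5. So Carol can't be 5.
Carol must be 2 (only option left).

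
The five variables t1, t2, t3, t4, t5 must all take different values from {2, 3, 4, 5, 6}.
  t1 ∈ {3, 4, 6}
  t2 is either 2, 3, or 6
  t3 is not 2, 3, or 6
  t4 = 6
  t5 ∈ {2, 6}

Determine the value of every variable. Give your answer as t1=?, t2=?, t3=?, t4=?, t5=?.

t1=4, t2=3, t3=5, t4=6, t5=2

t4 must be 6 (only option left). Strike 6 from t1, t2, t5.
t5's domain is down to {2}, so t5 = 2. Eliminate 2 elsewhere: t2.
t2 must be 3 (only option left). So t1 can't be 3.
t1's domain is down to {4}, so t1 = 4. Eliminate 4 elsewhere: t3.
That leaves t3 = 5.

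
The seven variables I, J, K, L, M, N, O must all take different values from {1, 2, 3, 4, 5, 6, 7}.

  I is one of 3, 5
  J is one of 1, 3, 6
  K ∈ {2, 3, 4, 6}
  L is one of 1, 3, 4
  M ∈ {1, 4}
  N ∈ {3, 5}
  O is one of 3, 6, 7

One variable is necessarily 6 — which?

The 7 variables draw from only 7 values {1, 2, 3, 4, 5, 6, 7}, so each is used; only K can be 2, hence K = 2.
The 6 still-open variables together cover exactly {1, 3, 4, 5, 6, 7} — 6 values for 6 variables — and 7 appears only in O's list, so O = 7.
The 5 still-open variables together cover exactly {1, 3, 4, 5, 6} — 5 values for 5 variables — and 6 appears only in J's list, so J = 6.

J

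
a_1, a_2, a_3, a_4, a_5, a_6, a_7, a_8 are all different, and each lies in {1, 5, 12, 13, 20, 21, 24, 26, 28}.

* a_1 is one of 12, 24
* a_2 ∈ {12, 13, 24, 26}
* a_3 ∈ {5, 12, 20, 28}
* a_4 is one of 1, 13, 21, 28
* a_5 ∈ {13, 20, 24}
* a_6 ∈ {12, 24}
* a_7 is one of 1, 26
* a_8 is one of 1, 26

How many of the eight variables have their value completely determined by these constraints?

2

a_1 and a_6 between them cover only {12, 24} — a naked pair. Remove those values from a_2, a_3, a_5.
a_7 and a_8 share exactly the 2 values {1, 26}; by pigeonhole those values go to them, so strike 1, 26 from a_2, a_4.
a_2 must be 13 (only option left). Remove 13 from a_4, a_5.
a_5 has just one choice, so a_5 = 20. So a_3 can't be 20.
Determined: a_2=13, a_5=20. The other variables each still have more than one consistent value. That makes 2.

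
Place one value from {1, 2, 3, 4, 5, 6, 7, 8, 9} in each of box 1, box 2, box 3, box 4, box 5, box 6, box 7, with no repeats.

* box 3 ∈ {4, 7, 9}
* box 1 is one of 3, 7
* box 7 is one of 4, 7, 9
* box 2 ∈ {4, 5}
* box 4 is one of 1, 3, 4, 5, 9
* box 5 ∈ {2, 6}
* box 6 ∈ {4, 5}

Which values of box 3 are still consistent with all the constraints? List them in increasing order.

The 2 variables box 2 and box 6 are confined to {4, 5}, which locks those values in; drop them from box 3, box 4, box 7.
box 3 and box 7 share exactly the 2 values {7, 9}; by pigeonhole those values go to them, so strike 7, 9 from box 1, box 4.
box 1's domain is down to {3}, so box 1 = 3. Remove 3 from box 4.
box 4 must be 1 (only option left).
No further eliminations apply; box 3 can still be any of 7, 9.

7, 9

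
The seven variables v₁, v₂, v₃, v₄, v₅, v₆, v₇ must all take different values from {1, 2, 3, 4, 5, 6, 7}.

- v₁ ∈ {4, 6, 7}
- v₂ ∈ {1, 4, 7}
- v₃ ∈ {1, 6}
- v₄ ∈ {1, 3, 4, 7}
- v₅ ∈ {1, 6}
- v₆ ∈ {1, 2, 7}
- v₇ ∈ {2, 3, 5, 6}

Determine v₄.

3

The 7 variables together cover exactly {1, 2, 3, 4, 5, 6, 7} — 7 values for 7 variables — and 5 appears only in v₇'s list, so v₇ = 5.
The 6 still-open variables together cover exactly {1, 2, 3, 4, 6, 7} — 6 values for 6 variables — and 2 appears only in v₆'s list, so v₆ = 2.
The 5 still-open variables draw from only 5 values {1, 3, 4, 6, 7}, so each is used; only v₄ can be 3, hence v₄ = 3.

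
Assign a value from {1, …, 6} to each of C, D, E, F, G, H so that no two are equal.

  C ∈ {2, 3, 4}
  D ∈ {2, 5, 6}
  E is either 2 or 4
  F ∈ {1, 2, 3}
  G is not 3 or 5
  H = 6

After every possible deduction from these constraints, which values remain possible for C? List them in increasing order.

H has just one choice, so H = 6. So D, G can't be 6.
Among the 5 still-open variables, 5 fits only D (and all 5 values in {1, 2, 3, 4, 5} must be used), so D = 5.
No further eliminations apply; C can still be any of 2, 3, 4.

2, 3, 4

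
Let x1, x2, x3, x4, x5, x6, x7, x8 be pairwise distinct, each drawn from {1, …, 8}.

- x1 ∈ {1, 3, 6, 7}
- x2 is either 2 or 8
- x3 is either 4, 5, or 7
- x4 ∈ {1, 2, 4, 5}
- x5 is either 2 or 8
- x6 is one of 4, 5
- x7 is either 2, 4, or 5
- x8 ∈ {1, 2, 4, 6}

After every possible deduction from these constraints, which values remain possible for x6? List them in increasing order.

The 8 variables together cover exactly {1, 2, 3, 4, 5, 6, 7, 8} — 8 values for 8 variables — and 3 appears only in x1's list, so x1 = 3.
Among the 7 still-open variables, 6 fits only x8 (and all 7 values in {1, 2, 4, 5, 6, 7, 8} must be used), so x8 = 6.
Among the 6 still-open variables, 1 fits only x4 (and all 6 values in {1, 2, 4, 5, 7, 8} must be used), so x4 = 1.
Among the 5 still-open variables, 7 fits only x3 (and all 5 values in {2, 4, 5, 7, 8} must be used), so x3 = 7.
x2 and x5 between them cover only {2, 8} — a naked pair. Remove those values from x7.
No further eliminations apply; x6 can still be any of 4, 5.

4, 5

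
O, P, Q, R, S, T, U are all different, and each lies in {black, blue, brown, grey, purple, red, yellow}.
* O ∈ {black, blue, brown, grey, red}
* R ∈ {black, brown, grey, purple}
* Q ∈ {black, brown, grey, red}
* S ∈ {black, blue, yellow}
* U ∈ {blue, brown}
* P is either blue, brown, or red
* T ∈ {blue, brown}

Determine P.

red

Among the 7 variables, purple fits only R (and all 7 values in {black, blue, brown, grey, purple, red, yellow} must be used), so R = purple.
The 6 still-open variables together cover exactly {black, blue, brown, grey, red, yellow} — 6 values for 6 variables — and yellow appears only in S's list, so S = yellow.
T and U between them cover only {blue, brown} — a naked pair. Remove those values from O, P, Q.
So P = red.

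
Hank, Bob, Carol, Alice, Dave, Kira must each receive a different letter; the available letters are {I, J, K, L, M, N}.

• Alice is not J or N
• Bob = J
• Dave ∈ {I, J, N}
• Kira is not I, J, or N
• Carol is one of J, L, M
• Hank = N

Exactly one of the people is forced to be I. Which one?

Hank's domain is down to {N}, so Hank = N. Remove N from Dave.
Bob must be J (only option left). Strike J from Carol, Dave.
So I goes to Dave.

Dave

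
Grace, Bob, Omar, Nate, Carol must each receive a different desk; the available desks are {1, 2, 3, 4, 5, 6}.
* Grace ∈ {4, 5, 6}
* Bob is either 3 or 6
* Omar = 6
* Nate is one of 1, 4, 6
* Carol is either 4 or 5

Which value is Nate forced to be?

Omar's domain is down to {6}, so Omar = 6. So Grace, Bob, Nate can't be 6.
Bob has just one choice, so Bob = 3.
The 3 still-open variables draw from only 3 values {1, 4, 5}, so each is used; only Nate can be 1, hence Nate = 1.

1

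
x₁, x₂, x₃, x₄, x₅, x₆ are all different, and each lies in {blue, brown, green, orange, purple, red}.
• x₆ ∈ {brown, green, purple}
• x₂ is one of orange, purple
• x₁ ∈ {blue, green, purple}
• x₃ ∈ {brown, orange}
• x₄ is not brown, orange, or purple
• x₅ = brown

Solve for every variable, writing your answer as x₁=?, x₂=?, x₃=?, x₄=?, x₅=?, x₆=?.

x₅'s domain is down to {brown}, so x₅ = brown. Eliminate brown elsewhere: x₃, x₆.
That leaves x₃ = orange. So x₂ can't be orange.
x₂ has just one choice, so x₂ = purple. So x₁, x₆ can't be purple.
x₆'s domain is down to {green}, so x₆ = green. Remove green from x₁, x₄.
That leaves x₁ = blue. Remove blue from x₄.
x₄'s domain is down to {red}, so x₄ = red.

x₁=blue, x₂=purple, x₃=orange, x₄=red, x₅=brown, x₆=green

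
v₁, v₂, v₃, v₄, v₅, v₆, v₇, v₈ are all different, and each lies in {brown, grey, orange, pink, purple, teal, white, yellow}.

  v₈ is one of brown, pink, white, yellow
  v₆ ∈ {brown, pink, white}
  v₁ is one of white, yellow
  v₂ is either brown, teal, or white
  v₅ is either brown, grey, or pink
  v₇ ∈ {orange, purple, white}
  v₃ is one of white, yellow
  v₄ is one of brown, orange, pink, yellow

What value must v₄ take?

orange

The 8 variables together cover exactly {brown, grey, orange, pink, purple, teal, white, yellow} — 8 values for 8 variables — and grey appears only in v₅'s list, so v₅ = grey.
Among the 7 still-open variables, purple fits only v₇ (and all 7 values in {brown, orange, pink, purple, teal, white, yellow} must be used), so v₇ = purple.
The 6 still-open variables draw from only 6 values {brown, orange, pink, teal, white, yellow}, so each is used; only v₄ can be orange, hence v₄ = orange.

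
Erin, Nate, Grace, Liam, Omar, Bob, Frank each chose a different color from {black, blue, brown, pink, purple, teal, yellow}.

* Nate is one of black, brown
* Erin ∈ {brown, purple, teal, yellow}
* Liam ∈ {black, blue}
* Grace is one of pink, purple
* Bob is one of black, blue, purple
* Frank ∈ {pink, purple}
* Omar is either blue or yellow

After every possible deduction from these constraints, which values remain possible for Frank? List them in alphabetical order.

pink, purple

The 7 variables draw from only 7 values {black, blue, brown, pink, purple, teal, yellow}, so each is used; only Erin can be teal, hence Erin = teal.
The 6 still-open variables together cover exactly {black, blue, brown, pink, purple, yellow} — 6 values for 6 variables — and brown appears only in Nate's list, so Nate = brown.
The 5 still-open variables draw from only 5 values {black, blue, pink, purple, yellow}, so each is used; only Omar can be yellow, hence Omar = yellow.
Grace and Frank share exactly the 2 values {pink, purple}; by pigeonhole those values go to them, so strike pink, purple from Bob.
No further eliminations apply; Frank can still be any of pink, purple.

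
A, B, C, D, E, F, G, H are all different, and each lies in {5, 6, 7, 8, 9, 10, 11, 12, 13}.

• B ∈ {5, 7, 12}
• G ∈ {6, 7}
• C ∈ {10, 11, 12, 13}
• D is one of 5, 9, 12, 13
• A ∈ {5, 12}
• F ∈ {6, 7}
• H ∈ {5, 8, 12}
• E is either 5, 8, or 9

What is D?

The 2 variables F and G are confined to {6, 7}, which locks those values in; drop them from B.
The 2 variables A and B are confined to {5, 12}, which locks those values in; drop them from C, D, E, H.
H's domain is down to {8}, so H = 8. Strike 8 from E.
E's domain is down to {9}, so E = 9. Eliminate 9 elsewhere: D.
So D = 13.

13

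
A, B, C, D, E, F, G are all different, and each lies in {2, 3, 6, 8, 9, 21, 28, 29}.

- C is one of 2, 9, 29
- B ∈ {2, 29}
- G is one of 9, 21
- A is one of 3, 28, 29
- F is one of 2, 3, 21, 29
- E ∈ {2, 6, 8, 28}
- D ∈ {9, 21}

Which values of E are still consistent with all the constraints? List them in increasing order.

D and G between them cover only {9, 21} — a naked pair. Remove those values from C, F.
B and C between them cover only {2, 29} — a naked pair. Remove those values from A, E, F.
F must be 3 (only option left). Strike 3 from A.
A has just one choice, so A = 28. Strike 28 from E.
No further eliminations apply; E can still be any of 6, 8.

6, 8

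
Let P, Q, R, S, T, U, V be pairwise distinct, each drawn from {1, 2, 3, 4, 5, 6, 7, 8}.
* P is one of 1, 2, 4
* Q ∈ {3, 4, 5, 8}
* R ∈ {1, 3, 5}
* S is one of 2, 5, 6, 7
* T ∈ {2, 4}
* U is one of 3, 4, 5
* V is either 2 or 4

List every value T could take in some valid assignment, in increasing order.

T and V between them cover only {2, 4} — a naked pair. Remove those values from P, Q, S, U.
P has just one choice, so P = 1. So R can't be 1.
R and U between them cover only {3, 5} — a naked pair. Remove those values from Q, S.
Q's domain is down to {8}, so Q = 8.
No further eliminations apply; T can still be any of 2, 4.

2, 4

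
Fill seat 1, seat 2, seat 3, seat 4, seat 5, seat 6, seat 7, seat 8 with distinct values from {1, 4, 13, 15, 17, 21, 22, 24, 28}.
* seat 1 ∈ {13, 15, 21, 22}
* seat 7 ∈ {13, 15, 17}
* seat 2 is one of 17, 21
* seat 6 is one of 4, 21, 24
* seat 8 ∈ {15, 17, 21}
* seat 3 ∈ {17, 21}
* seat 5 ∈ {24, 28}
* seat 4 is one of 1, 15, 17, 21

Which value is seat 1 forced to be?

22

The 2 variables seat 2 and seat 3 are confined to {17, 21}, which locks those values in; drop them from seat 1, seat 4, seat 6, seat 7, seat 8.
That leaves seat 8 = 15. So seat 1, seat 4, seat 7 can't be 15.
seat 4 has just one choice, so seat 4 = 1.
That leaves seat 7 = 13. Strike 13 from seat 1.
So seat 1 = 22.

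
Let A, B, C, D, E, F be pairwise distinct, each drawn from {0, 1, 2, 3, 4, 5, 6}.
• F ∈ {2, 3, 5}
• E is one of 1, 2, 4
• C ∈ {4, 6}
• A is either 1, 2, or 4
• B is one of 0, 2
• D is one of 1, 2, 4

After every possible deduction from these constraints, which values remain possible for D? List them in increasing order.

A, D, E between them cover only {1, 2, 4} — a naked triple. Remove those values from B, C, F.
B must be 0 (only option left).
C's domain is down to {6}, so C = 6.
No further eliminations apply; D can still be any of 1, 2, 4.

1, 2, 4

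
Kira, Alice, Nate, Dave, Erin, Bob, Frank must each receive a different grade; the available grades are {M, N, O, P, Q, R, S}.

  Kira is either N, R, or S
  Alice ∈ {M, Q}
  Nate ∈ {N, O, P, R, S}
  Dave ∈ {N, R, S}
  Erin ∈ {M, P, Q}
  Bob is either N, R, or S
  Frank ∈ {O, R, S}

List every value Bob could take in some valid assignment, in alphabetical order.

N, R, S

The 3 variables Kira, Dave, Bob are confined to {N, R, S}, which locks those values in; drop them from Nate, Frank.
Frank has just one choice, so Frank = O. So Nate can't be O.
Nate's domain is down to {P}, so Nate = P. So Erin can't be P.
No further eliminations apply; Bob can still be any of N, R, S.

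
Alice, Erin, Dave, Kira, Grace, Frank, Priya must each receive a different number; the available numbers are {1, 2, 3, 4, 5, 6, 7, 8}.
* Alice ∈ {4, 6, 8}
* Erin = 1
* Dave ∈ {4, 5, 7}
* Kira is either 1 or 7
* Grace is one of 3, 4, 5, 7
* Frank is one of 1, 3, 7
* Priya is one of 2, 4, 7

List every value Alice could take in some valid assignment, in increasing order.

6, 8

Erin must be 1 (only option left). So Kira, Frank can't be 1.
That leaves Kira = 7. Eliminate 7 elsewhere: Dave, Grace, Frank, Priya.
Frank has just one choice, so Frank = 3. So Grace can't be 3.
Dave and Grace share exactly the 2 values {4, 5}; by pigeonhole those values go to them, so strike 4, 5 from Alice, Priya.
Priya has just one choice, so Priya = 2.
No further eliminations apply; Alice can still be any of 6, 8.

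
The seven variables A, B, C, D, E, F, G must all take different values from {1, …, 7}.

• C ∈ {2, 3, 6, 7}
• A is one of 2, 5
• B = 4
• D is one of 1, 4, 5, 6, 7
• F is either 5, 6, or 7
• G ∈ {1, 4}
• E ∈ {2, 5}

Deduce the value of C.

B has just one choice, so B = 4. Remove 4 from D, G.
G's domain is down to {1}, so G = 1. Eliminate 1 elsewhere: D.
Among the 5 still-open variables, 3 fits only C (and all 5 values in {2, 3, 5, 6, 7} must be used), so C = 3.

3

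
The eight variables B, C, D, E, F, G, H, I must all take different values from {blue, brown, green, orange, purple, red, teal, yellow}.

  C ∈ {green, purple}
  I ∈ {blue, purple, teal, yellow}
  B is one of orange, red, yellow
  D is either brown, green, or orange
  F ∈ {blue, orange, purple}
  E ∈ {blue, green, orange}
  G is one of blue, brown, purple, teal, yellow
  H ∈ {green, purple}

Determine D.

brown

The 8 variables draw from only 8 values {blue, brown, green, orange, purple, red, teal, yellow}, so each is used; only B can be red, hence B = red.
C and H share exactly the 2 values {green, purple}; by pigeonhole those values go to them, so strike green, purple from D, E, F, G, I.
E and F between them cover only {blue, orange} — a naked pair. Remove those values from D, G, I.
So D = brown.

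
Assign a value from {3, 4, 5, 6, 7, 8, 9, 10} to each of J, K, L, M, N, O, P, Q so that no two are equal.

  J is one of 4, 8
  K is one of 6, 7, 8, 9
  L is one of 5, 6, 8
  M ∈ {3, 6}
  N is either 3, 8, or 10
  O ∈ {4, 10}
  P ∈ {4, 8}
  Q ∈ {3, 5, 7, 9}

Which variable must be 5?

L

J and P share exactly the 2 values {4, 8}; by pigeonhole those values go to them, so strike 4, 8 from K, L, N, O.
O has just one choice, so O = 10. So N can't be 10.
N must be 3 (only option left). Eliminate 3 elsewhere: M, Q.
M's domain is down to {6}, so M = 6. Strike 6 from K, L.
So 5 goes to L.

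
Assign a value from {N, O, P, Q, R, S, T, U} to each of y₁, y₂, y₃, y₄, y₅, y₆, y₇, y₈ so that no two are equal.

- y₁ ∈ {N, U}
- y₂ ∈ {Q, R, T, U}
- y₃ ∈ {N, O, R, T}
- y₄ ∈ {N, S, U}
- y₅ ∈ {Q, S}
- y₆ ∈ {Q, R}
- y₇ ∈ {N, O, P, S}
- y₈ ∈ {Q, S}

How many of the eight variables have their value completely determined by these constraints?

The 8 variables together cover exactly {N, O, P, Q, R, S, T, U} — 8 values for 8 variables — and P appears only in y₇'s list, so y₇ = P.
The 7 still-open variables together cover exactly {N, O, Q, R, S, T, U} — 7 values for 7 variables — and O appears only in y₃'s list, so y₃ = O.
The 6 still-open variables together cover exactly {N, Q, R, S, T, U} — 6 values for 6 variables — and T appears only in y₂'s list, so y₂ = T.
Among the 5 still-open variables, R fits only y₆ (and all 5 values in {N, Q, R, S, U} must be used), so y₆ = R.
y₅ and y₈ between them cover only {Q, S} — a naked pair. Remove those values from y₄.
Determined: y₂=T, y₃=O, y₆=R, y₇=P. The other variables each still have more than one consistent value. That makes 4.

4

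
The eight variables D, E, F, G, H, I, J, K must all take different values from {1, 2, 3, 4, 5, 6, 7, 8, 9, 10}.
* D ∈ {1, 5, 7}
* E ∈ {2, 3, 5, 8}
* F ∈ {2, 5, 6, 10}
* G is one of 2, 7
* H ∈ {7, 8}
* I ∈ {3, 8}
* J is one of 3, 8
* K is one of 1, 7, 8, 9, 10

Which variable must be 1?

I and J between them cover only {3, 8} — a naked pair. Remove those values from E, H, K.
That leaves H = 7. So D, G, K can't be 7.
That leaves G = 2. Remove 2 from E, F.
E has just one choice, so E = 5. Eliminate 5 elsewhere: D, F.
So 1 goes to D.

D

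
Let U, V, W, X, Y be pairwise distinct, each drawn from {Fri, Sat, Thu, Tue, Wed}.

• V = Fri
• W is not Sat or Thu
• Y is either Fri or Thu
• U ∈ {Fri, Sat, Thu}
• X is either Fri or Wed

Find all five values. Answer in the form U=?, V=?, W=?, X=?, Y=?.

V has just one choice, so V = Fri. Eliminate Fri elsewhere: U, W, X, Y.
X has just one choice, so X = Wed. Strike Wed from W.
That leaves Y = Thu. Strike Thu from U.
U has just one choice, so U = Sat.
W must be Tue (only option left).

U=Sat, V=Fri, W=Tue, X=Wed, Y=Thu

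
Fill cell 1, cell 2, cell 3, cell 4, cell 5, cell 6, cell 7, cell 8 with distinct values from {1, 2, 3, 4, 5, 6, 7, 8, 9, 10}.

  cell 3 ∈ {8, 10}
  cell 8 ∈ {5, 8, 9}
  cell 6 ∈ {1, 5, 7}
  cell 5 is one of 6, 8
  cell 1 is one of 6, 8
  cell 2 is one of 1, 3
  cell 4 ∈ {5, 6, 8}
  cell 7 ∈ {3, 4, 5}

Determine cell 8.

cell 1 and cell 5 between them cover only {6, 8} — a naked pair. Remove those values from cell 3, cell 4, cell 8.
cell 3 has just one choice, so cell 3 = 10.
cell 4 must be 5 (only option left). Strike 5 from cell 6, cell 7, cell 8.
So cell 8 = 9.

9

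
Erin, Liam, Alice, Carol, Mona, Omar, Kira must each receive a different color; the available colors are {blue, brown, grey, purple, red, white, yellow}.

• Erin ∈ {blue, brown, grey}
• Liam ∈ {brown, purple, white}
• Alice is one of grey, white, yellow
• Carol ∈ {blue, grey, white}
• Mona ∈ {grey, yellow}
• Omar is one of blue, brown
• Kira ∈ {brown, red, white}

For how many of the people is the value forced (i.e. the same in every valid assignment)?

2

The 7 variables together cover exactly {blue, brown, grey, purple, red, white, yellow} — 7 values for 7 variables — and purple appears only in Liam's list, so Liam = purple.
The 6 still-open variables together cover exactly {blue, brown, grey, red, white, yellow} — 6 values for 6 variables — and red appears only in Kira's list, so Kira = red.
Determined: Liam=purple, Kira=red. The other people each still have more than one consistent value. That makes 2.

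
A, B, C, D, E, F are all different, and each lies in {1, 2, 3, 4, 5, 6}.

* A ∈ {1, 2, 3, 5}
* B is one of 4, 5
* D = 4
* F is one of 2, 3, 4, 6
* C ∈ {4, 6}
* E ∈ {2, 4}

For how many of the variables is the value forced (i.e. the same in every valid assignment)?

D must be 4 (only option left). So B, C, E, F can't be 4.
E must be 2 (only option left). So A, F can't be 2.
B has just one choice, so B = 5. Remove 5 from A.
C has just one choice, so C = 6. Eliminate 6 elsewhere: F.
That leaves F = 3. Eliminate 3 elsewhere: A.
A's domain is down to {1}, so A = 1.
Every variable is fixed: A=1, B=5, C=6, D=4, E=2, F=3. That makes 6.

6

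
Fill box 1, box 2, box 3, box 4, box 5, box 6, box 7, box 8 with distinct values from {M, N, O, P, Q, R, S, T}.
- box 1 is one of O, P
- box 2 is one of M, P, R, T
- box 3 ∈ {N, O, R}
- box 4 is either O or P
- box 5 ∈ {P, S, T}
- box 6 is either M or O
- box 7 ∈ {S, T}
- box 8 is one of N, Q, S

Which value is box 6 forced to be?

Among the 8 variables, Q fits only box 8 (and all 8 values in {M, N, O, P, Q, R, S, T} must be used), so box 8 = Q.
The 7 still-open variables together cover exactly {M, N, O, P, R, S, T} — 7 values for 7 variables — and N appears only in box 3's list, so box 3 = N.
The 6 still-open variables together cover exactly {M, O, P, R, S, T} — 6 values for 6 variables — and R appears only in box 2's list, so box 2 = R.
Among the 5 still-open variables, M fits only box 6 (and all 5 values in {M, O, P, S, T} must be used), so box 6 = M.

M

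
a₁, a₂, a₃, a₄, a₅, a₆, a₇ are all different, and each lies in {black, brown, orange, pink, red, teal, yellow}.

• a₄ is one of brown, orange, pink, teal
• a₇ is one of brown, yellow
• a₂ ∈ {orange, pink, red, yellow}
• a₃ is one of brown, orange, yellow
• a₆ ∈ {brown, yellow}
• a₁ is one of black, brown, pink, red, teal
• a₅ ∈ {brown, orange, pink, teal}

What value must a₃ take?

orange

The 7 variables together cover exactly {black, brown, orange, pink, red, teal, yellow} — 7 values for 7 variables — and black appears only in a₁'s list, so a₁ = black.
The 6 still-open variables draw from only 6 values {brown, orange, pink, red, teal, yellow}, so each is used; only a₂ can be red, hence a₂ = red.
a₆ and a₇ between them cover only {brown, yellow} — a naked pair. Remove those values from a₃, a₄, a₅.
So a₃ = orange.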